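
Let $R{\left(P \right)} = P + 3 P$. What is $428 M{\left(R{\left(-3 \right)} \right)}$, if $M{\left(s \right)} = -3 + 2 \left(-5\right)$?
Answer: $-5564$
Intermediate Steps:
$R{\left(P \right)} = 4 P$
$M{\left(s \right)} = -13$ ($M{\left(s \right)} = -3 - 10 = -13$)
$428 M{\left(R{\left(-3 \right)} \right)} = 428 \left(-13\right) = -5564$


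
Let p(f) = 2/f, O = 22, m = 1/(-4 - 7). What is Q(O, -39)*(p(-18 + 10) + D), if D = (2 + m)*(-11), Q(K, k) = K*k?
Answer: 36465/2 ≈ 18233.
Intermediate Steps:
m = -1/11 (m = 1/(-11) = -1/11 ≈ -0.090909)
D = -21 (D = (2 - 1/11)*(-11) = (21/11)*(-11) = -21)
Q(O, -39)*(p(-18 + 10) + D) = (22*(-39))*(2/(-18 + 10) - 21) = -858*(2/(-8) - 21) = -858*(2*(-⅛) - 21) = -858*(-¼ - 21) = -858*(-85/4) = 36465/2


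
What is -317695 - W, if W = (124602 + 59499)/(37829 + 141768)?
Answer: -101345032/319 ≈ -3.1770e+5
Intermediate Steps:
W = 327/319 (W = 184101/179597 = 184101*(1/179597) = 327/319 ≈ 1.0251)
-317695 - W = -317695 - 1*327/319 = -317695 - 327/319 = -101345032/319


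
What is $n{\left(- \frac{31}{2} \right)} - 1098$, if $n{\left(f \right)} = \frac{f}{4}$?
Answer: $- \frac{8815}{8} \approx -1101.9$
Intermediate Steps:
$n{\left(f \right)} = \frac{f}{4}$ ($n{\left(f \right)} = f \frac{1}{4} = \frac{f}{4}$)
$n{\left(- \frac{31}{2} \right)} - 1098 = \frac{\left(-31\right) \frac{1}{2}}{4} - 1098 = \frac{1}{4} \left(- \frac{31}{2}\right) - 1098 = - \frac{31}{8} - 1098 = - \frac{8815}{8}$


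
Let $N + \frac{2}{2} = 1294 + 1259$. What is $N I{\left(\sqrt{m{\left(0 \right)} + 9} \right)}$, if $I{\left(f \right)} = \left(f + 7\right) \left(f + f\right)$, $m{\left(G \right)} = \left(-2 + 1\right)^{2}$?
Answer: $51040 + 35728 \sqrt{10} \approx 1.6402 \cdot 10^{5}$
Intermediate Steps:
$m{\left(G \right)} = 1$ ($m{\left(G \right)} = \left(-1\right)^{2} = 1$)
$I{\left(f \right)} = 2 f \left(7 + f\right)$ ($I{\left(f \right)} = \left(7 + f\right) 2 f = 2 f \left(7 + f\right)$)
$N = 2552$ ($N = -1 + \left(1294 + 1259\right) = -1 + 2553 = 2552$)
$N I{\left(\sqrt{m{\left(0 \right)} + 9} \right)} = 2552 \cdot 2 \sqrt{1 + 9} \left(7 + \sqrt{1 + 9}\right) = 2552 \cdot 2 \sqrt{10} \left(7 + \sqrt{10}\right) = 5104 \sqrt{10} \left(7 + \sqrt{10}\right)$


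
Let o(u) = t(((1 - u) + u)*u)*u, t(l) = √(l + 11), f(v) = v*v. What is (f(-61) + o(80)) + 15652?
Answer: 19373 + 80*√91 ≈ 20136.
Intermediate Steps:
f(v) = v²
t(l) = √(11 + l)
o(u) = u*√(11 + u) (o(u) = √(11 + ((1 - u) + u)*u)*u = √(11 + 1*u)*u = √(11 + u)*u = u*√(11 + u))
(f(-61) + o(80)) + 15652 = ((-61)² + 80*√(11 + 80)) + 15652 = (3721 + 80*√91) + 15652 = 19373 + 80*√91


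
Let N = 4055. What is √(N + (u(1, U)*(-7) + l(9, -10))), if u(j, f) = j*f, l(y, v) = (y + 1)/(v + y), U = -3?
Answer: √4066 ≈ 63.765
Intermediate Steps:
l(y, v) = (1 + y)/(v + y)
u(j, f) = f*j
√(N + (u(1, U)*(-7) + l(9, -10))) = √(4055 + (-3*1*(-7) + (1 + 9)/(-10 + 9))) = √(4055 + (-3*(-7) + 10/(-1))) = √(4055 + (21 - 1*10)) = √(4055 + (21 - 10)) = √(4055 + 11) = √4066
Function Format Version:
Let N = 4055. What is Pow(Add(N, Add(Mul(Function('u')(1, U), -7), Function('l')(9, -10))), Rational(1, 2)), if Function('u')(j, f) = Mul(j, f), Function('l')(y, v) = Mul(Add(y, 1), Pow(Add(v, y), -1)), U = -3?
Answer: Pow(4066, Rational(1, 2)) ≈ 63.765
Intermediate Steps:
Function('l')(y, v) = Mul(Pow(Add(v, y), -1), Add(1, y)) (Function('l')(y, v) = Mul(Add(1, y), Pow(Add(v, y), -1)) = Mul(Pow(Add(v, y), -1), Add(1, y)))
Function('u')(j, f) = Mul(f, j)
Pow(Add(N, Add(Mul(Function('u')(1, U), -7), Function('l')(9, -10))), Rational(1, 2)) = Pow(Add(4055, Add(Mul(Mul(-3, 1), -7), Mul(Pow(Add(-10, 9), -1), Add(1, 9)))), Rational(1, 2)) = Pow(Add(4055, Add(Mul(-3, -7), Mul(Pow(-1, -1), 10))), Rational(1, 2)) = Pow(Add(4055, Add(21, Mul(-1, 10))), Rational(1, 2)) = Pow(Add(4055, Add(21, -10)), Rational(1, 2)) = Pow(Add(4055, 11), Rational(1, 2)) = Pow(4066, Rational(1, 2))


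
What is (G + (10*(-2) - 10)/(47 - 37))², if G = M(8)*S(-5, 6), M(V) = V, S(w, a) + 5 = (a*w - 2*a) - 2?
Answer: 156025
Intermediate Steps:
S(w, a) = -7 - 2*a + a*w (S(w, a) = -5 + ((a*w - 2*a) - 2) = -5 + ((-2*a + a*w) - 2) = -5 + (-2 - 2*a + a*w) = -7 - 2*a + a*w)
G = -392 (G = 8*(-7 - 2*6 + 6*(-5)) = 8*(-7 - 12 - 30) = 8*(-49) = -392)
(G + (10*(-2) - 10)/(47 - 37))² = (-392 + (10*(-2) - 10)/(47 - 37))² = (-392 + (-20 - 10)/10)² = (-392 - 30*⅒)² = (-392 - 3)² = (-395)² = 156025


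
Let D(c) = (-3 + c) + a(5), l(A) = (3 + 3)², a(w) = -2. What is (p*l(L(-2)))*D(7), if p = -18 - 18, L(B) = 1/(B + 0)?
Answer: -2592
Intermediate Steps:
L(B) = 1/B
l(A) = 36 (l(A) = 6² = 36)
D(c) = -5 + c (D(c) = (-3 + c) - 2 = -5 + c)
p = -36
(p*l(L(-2)))*D(7) = (-36*36)*(-5 + 7) = -1296*2 = -2592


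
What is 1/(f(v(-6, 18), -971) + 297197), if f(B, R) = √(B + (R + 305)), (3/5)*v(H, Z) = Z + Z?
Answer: 297197/88326057415 - I*√606/88326057415 ≈ 3.3648e-6 - 2.7871e-10*I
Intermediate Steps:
v(H, Z) = 10*Z/3 (v(H, Z) = 5*(Z + Z)/3 = 5*(2*Z)/3 = 10*Z/3)
f(B, R) = √(305 + B + R) (f(B, R) = √(B + (305 + R)) = √(305 + B + R))
1/(f(v(-6, 18), -971) + 297197) = 1/(√(305 + (10/3)*18 - 971) + 297197) = 1/(√(305 + 60 - 971) + 297197) = 1/(√(-606) + 297197) = 1/(I*√606 + 297197) = 1/(297197 + I*√606)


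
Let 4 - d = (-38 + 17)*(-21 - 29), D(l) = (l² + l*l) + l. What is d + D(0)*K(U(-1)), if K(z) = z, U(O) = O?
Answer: -1046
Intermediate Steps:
D(l) = l + 2*l² (D(l) = (l² + l²) + l = 2*l² + l = l + 2*l²)
d = -1046 (d = 4 - (-38 + 17)*(-21 - 29) = 4 - (-21)*(-50) = 4 - 1*1050 = 4 - 1050 = -1046)
d + D(0)*K(U(-1)) = -1046 + (0*(1 + 2*0))*(-1) = -1046 + (0*(1 + 0))*(-1) = -1046 + (0*1)*(-1) = -1046 + 0*(-1) = -1046 + 0 = -1046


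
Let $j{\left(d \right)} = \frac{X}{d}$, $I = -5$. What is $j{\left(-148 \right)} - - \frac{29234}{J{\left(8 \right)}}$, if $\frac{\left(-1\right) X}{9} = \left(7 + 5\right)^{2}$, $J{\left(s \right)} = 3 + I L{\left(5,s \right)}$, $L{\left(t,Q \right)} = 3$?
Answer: $- \frac{538885}{222} \approx -2427.4$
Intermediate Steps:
$J{\left(s \right)} = -12$ ($J{\left(s \right)} = 3 - 15 = -12$)
$X = -1296$ ($X = - 9 \left(7 + 5\right)^{2} = - 9 \cdot 12^{2} = \left(-9\right) 144 = -1296$)
$j{\left(d \right)} = - \frac{1296}{d}$
$j{\left(-148 \right)} - - \frac{29234}{J{\left(8 \right)}} = - \frac{1296}{-148} - - \frac{29234}{-12} = \left(-1296\right) \left(- \frac{1}{148}\right) - \left(-29234\right) \left(- \frac{1}{12}\right) = \frac{324}{37} - \frac{14617}{6} = - \frac{538885}{222}$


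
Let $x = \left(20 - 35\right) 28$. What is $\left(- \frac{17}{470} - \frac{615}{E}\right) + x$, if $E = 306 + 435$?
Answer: $- \frac{48858349}{116090} \approx -420.87$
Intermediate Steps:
$E = 741$
$x = -420$ ($x = \left(-15\right) 28 = -420$)
$\left(- \frac{17}{470} - \frac{615}{E}\right) + x = \left(- \frac{17}{470} - \frac{615}{741}\right) - 420 = \left(\left(-17\right) \frac{1}{470} - \frac{205}{247}\right) - 420 = \left(- \frac{17}{470} - \frac{205}{247}\right) - 420 = - \frac{100549}{116090} - 420 = - \frac{48858349}{116090}$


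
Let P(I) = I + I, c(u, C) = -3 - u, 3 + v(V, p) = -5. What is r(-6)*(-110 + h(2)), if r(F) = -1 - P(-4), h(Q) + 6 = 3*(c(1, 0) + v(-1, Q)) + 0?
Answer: -1064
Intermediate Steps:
v(V, p) = -8 (v(V, p) = -3 - 5 = -8)
h(Q) = -42 (h(Q) = -6 + (3*((-3 - 1*1) - 8) + 0) = -6 + (3*((-3 - 1) - 8) + 0) = -6 + (3*(-4 - 8) + 0) = -6 + (3*(-12) + 0) = -6 + (-36 + 0) = -6 - 36 = -42)
P(I) = 2*I
r(F) = 7 (r(F) = -1 - 2*(-4) = -1 - 1*(-8) = -1 + 8 = 7)
r(-6)*(-110 + h(2)) = 7*(-110 - 42) = 7*(-152) = -1064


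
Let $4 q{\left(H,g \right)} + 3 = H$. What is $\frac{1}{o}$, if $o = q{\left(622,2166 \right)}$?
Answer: $\frac{4}{619} \approx 0.006462$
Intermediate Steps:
$q{\left(H,g \right)} = - \frac{3}{4} + \frac{H}{4}$
$o = \frac{619}{4}$ ($o = - \frac{3}{4} + \frac{1}{4} \cdot 622 = - \frac{3}{4} + \frac{311}{2} = \frac{619}{4} \approx 154.75$)
$\frac{1}{o} = \frac{1}{\frac{619}{4}} = \frac{4}{619}$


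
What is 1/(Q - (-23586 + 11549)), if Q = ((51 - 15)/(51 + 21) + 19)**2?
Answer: 4/49669 ≈ 8.0533e-5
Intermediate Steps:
Q = 1521/4 (Q = (36/72 + 19)**2 = (36*(1/72) + 19)**2 = (1/2 + 19)**2 = (39/2)**2 = 1521/4 ≈ 380.25)
1/(Q - (-23586 + 11549)) = 1/(1521/4 - (-23586 + 11549)) = 1/(1521/4 - 1*(-12037)) = 1/(1521/4 + 12037) = 1/(49669/4) = 4/49669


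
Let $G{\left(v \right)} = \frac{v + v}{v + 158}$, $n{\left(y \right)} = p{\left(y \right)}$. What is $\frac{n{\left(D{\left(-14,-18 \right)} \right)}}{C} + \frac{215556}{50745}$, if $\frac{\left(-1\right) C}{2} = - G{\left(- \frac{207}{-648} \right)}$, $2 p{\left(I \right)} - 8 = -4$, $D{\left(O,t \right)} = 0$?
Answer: $\frac{196119277}{778090} \approx 252.05$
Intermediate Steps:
$p{\left(I \right)} = 2$ ($p{\left(I \right)} = 4 + \frac{1}{2} \left(-4\right) = 4 - 2 = 2$)
$n{\left(y \right)} = 2$
$G{\left(v \right)} = \frac{2 v}{158 + v}$
$C = \frac{92}{11399}$ ($C = - 2 \left(- \frac{2 \left(- \frac{207}{-648}\right)}{158 - \frac{207}{-648}}\right) = - 2 \left(- \frac{2 \left(\left(-207\right) \left(- \frac{1}{648}\right)\right)}{158 - - \frac{23}{72}}\right) = - 2 \left(- \frac{2 \cdot 23}{72 \left(158 + \frac{23}{72}\right)}\right) = - 2 \left(- \frac{2 \cdot 23}{72 \cdot \frac{11399}{72}}\right) = - 2 \left(- \frac{2 \cdot 23 \cdot 72}{72 \cdot 11399}\right) = - 2 \left(\left(-1\right) \frac{46}{11399}\right) = \left(-2\right) \left(- \frac{46}{11399}\right) = \frac{92}{11399} \approx 0.0080709$)
$\frac{n{\left(D{\left(-14,-18 \right)} \right)}}{C} + \frac{215556}{50745} = \frac{2}{\frac{92}{11399}} + \frac{215556}{50745} = 2 \cdot \frac{11399}{92} + 215556 \cdot \frac{1}{50745} = \frac{11399}{46} + \frac{71852}{16915} = \frac{196119277}{778090}$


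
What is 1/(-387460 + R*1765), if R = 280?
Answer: 1/106740 ≈ 9.3686e-6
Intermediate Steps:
1/(-387460 + R*1765) = 1/(-387460 + 280*1765) = 1/(-387460 + 494200) = 1/106740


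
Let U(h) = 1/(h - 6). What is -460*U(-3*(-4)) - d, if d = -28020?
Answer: 83830/3 ≈ 27943.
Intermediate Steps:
U(h) = 1/(-6 + h)
-460*U(-3*(-4)) - d = -460/(-6 - 3*(-4)) - 1*(-28020) = -460/(-6 + 12) + 28020 = -460/6 + 28020 = -460*⅙ + 28020 = -230/3 + 28020 = 83830/3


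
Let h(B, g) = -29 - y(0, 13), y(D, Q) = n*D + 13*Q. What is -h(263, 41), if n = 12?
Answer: 198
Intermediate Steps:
y(D, Q) = 12*D + 13*Q
h(B, g) = -198 (h(B, g) = -29 - (12*0 + 13*13) = -29 - (0 + 169) = -29 - 1*169 = -29 - 169 = -198)
-h(263, 41) = -1*(-198) = 198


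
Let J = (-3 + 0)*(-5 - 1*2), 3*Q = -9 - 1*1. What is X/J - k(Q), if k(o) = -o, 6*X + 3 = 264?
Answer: -53/42 ≈ -1.2619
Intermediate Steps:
X = 87/2 (X = -½ + (⅙)*264 = -½ + 44 = 87/2 ≈ 43.500)
Q = -10/3 (Q = (-9 - 1*1)/3 = (-9 - 1)/3 = (⅓)*(-10) = -10/3 ≈ -3.3333)
J = 21 (J = -3*(-5 - 2) = -3*(-7) = 21)
X/J - k(Q) = (87/2)/21 - (-1)*(-10)/3 = (87/2)*(1/21) - 1*10/3 = 29/14 - 10/3 = -53/42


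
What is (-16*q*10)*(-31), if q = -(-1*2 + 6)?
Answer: -19840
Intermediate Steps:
q = -4 (q = -(-2 + 6) = -1*4 = -4)
(-16*q*10)*(-31) = (-16*(-4)*10)*(-31) = (64*10)*(-31) = 640*(-31) = -19840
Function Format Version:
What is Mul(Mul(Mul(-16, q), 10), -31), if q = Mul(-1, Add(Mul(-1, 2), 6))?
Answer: -19840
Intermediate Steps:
q = -4 (q = Mul(-1, Add(-2, 6)) = Mul(-1, 4) = -4)
Mul(Mul(Mul(-16, q), 10), -31) = Mul(Mul(Mul(-16, -4), 10), -31) = Mul(Mul(64, 10), -31) = Mul(640, -31) = -19840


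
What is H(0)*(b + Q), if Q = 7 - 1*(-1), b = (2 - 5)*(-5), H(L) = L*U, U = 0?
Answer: 0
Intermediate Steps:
H(L) = 0 (H(L) = L*0 = 0)
b = 15 (b = -3*(-5) = 15)
Q = 8 (Q = 7 + 1 = 8)
H(0)*(b + Q) = 0*(15 + 8) = 0*23 = 0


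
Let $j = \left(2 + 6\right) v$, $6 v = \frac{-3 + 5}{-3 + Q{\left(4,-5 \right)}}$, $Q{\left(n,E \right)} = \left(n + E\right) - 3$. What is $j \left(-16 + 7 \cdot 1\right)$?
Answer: $\frac{24}{7} \approx 3.4286$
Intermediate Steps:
$Q{\left(n,E \right)} = -3 + E + n$ ($Q{\left(n,E \right)} = \left(E + n\right) - 3 = -3 + E + n$)
$v = - \frac{1}{21}$ ($v = \frac{\left(-3 + 5\right) \frac{1}{-3 - 4}}{6} = \frac{2 \frac{1}{-3 - 4}}{6} = \frac{2 \frac{1}{-7}}{6} = \frac{2 \left(- \frac{1}{7}\right)}{6} = \frac{1}{6} \left(- \frac{2}{7}\right) = - \frac{1}{21} \approx -0.047619$)
$j = - \frac{8}{21}$ ($j = \left(2 + 6\right) \left(- \frac{1}{21}\right) = 8 \left(- \frac{1}{21}\right) = - \frac{8}{21} \approx -0.38095$)
$j \left(-16 + 7 \cdot 1\right) = - \frac{8 \left(-16 + 7 \cdot 1\right)}{21} = - \frac{8 \left(-16 + 7\right)}{21} = \left(- \frac{8}{21}\right) \left(-9\right) = \frac{24}{7}$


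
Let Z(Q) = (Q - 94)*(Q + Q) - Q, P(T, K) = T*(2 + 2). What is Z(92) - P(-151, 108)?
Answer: 144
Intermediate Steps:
P(T, K) = 4*T (P(T, K) = T*4 = 4*T)
Z(Q) = -Q + 2*Q*(-94 + Q) (Z(Q) = (-94 + Q)*(2*Q) - Q = 2*Q*(-94 + Q) - Q = -Q + 2*Q*(-94 + Q))
Z(92) - P(-151, 108) = 92*(-189 + 2*92) - 4*(-151) = 92*(-189 + 184) - 1*(-604) = 92*(-5) + 604 = -460 + 604 = 144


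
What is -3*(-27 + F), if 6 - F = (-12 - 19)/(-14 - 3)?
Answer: 1164/17 ≈ 68.471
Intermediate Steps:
F = 71/17 (F = 6 - (-12 - 19)/(-14 - 3) = 6 - (-31)/(-17) = 6 - (-31)*(-1)/17 = 6 - 1*31/17 = 6 - 31/17 = 71/17 ≈ 4.1765)
-3*(-27 + F) = -3*(-27 + 71/17) = -3*(-388/17) = 1164/17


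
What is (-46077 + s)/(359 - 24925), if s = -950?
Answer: 47027/24566 ≈ 1.9143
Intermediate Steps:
(-46077 + s)/(359 - 24925) = (-46077 - 950)/(359 - 24925) = -47027/(-24566) = -47027*(-1/24566) = 47027/24566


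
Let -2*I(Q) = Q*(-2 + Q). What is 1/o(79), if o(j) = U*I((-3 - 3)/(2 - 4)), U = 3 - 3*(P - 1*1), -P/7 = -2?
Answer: 1/54 ≈ 0.018519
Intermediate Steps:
P = 14 (P = -7*(-2) = 14)
I(Q) = -Q*(-2 + Q)/2
U = -36 (U = 3 - 3*(14 - 1*1) = 3 - 3*(14 - 1) = 3 - 3*13 = 3 - 39 = -36)
o(j) = 54 (o(j) = -18*(-3 - 3)/(2 - 4)*(2 - (-3 - 3)/(2 - 4)) = -18*(-6/(-2))*(2 - (-6)/(-2)) = -18*(-6*(-1/2))*(2 - (-6)*(-1)/2) = -18*3*(2 - 1*3) = -18*3*(2 - 3) = -18*3*(-1) = -36*(-3/2) = 54)
1/o(79) = 1/54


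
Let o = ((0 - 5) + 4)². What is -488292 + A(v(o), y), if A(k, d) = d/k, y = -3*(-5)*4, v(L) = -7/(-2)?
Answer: -3417924/7 ≈ -4.8828e+5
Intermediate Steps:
o = 1 (o = (-5 + 4)² = (-1)² = 1)
v(L) = 7/2 (v(L) = -7*(-½) = 7/2)
y = 60 (y = 15*4 = 60)
-488292 + A(v(o), y) = -488292 + 60/(7/2) = -488292 + 60*(2/7) = -488292 + 120/7 = -3417924/7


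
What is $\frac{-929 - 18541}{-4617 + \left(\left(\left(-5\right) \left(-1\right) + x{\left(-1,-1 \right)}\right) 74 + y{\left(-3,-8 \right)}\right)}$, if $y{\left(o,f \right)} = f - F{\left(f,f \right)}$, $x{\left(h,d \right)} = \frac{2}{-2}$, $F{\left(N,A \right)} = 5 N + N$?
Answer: $\frac{6490}{1427} \approx 4.548$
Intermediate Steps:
$F{\left(N,A \right)} = 6 N$
$x{\left(h,d \right)} = -1$ ($x{\left(h,d \right)} = 2 \left(- \frac{1}{2}\right) = -1$)
$y{\left(o,f \right)} = - 5 f$ ($y{\left(o,f \right)} = f - 6 f = - 5 f$)
$\frac{-929 - 18541}{-4617 + \left(\left(\left(-5\right) \left(-1\right) + x{\left(-1,-1 \right)}\right) 74 + y{\left(-3,-8 \right)}\right)} = \frac{-929 - 18541}{-4617 - \left(-40 - \left(\left(-5\right) \left(-1\right) - 1\right) 74\right)} = - \frac{19470}{-4617 + \left(\left(5 - 1\right) 74 + 40\right)} = - \frac{19470}{-4617 + \left(4 \cdot 74 + 40\right)} = - \frac{19470}{-4617 + \left(296 + 40\right)} = - \frac{19470}{-4617 + 336} = - \frac{19470}{-4281} = \left(-19470\right) \left(- \frac{1}{4281}\right) = \frac{6490}{1427}$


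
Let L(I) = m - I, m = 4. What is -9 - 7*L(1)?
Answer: -30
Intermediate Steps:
L(I) = 4 - I
-9 - 7*L(1) = -9 - 7*(4 - 1*1) = -9 - 7*(4 - 1) = -9 - 7*3 = -9 - 21 = -30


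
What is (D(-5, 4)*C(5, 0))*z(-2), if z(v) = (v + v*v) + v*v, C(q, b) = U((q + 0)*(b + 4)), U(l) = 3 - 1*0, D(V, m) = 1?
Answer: 18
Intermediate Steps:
U(l) = 3 (U(l) = 3 + 0 = 3)
C(q, b) = 3
z(v) = v + 2*v**2 (z(v) = (v + v**2) + v**2 = v + 2*v**2)
(D(-5, 4)*C(5, 0))*z(-2) = (1*3)*(-2*(1 + 2*(-2))) = 3*(-2*(1 - 4)) = 3*(-2*(-3)) = 3*6 = 18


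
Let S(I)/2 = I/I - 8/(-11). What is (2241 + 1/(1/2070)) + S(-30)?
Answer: 47459/11 ≈ 4314.5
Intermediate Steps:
S(I) = 38/11 (S(I) = 2*(I/I - 8/(-11)) = 2*(1 - 8*(-1/11)) = 2*(1 + 8/11) = 2*(19/11) = 38/11)
(2241 + 1/(1/2070)) + S(-30) = (2241 + 1/(1/2070)) + 38/11 = (2241 + 2070) + 38/11 = 4311 + 38/11 = 47459/11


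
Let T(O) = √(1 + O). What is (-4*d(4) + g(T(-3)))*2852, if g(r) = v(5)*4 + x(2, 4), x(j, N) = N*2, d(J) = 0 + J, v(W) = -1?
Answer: -34224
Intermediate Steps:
d(J) = J
x(j, N) = 2*N
g(r) = 4 (g(r) = -1*4 + 2*4 = -4 + 8 = 4)
(-4*d(4) + g(T(-3)))*2852 = (-4*4 + 4)*2852 = (-16 + 4)*2852 = -12*2852 = -34224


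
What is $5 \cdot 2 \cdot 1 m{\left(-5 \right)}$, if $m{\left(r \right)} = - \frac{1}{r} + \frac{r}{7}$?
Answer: $- \frac{36}{7} \approx -5.1429$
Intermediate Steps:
$m{\left(r \right)} = - \frac{1}{r} + \frac{r}{7}$ ($m{\left(r \right)} = - \frac{1}{r} + r \frac{1}{7} = - \frac{1}{r} + \frac{r}{7}$)
$5 \cdot 2 \cdot 1 m{\left(-5 \right)} = 5 \cdot 2 \cdot 1 \left(- \frac{1}{-5} + \frac{1}{7} \left(-5\right)\right) = 10 \cdot 1 \left(\left(-1\right) \left(- \frac{1}{5}\right) - \frac{5}{7}\right) = 10 \left(\frac{1}{5} - \frac{5}{7}\right) = 10 \left(- \frac{18}{35}\right) = - \frac{36}{7}$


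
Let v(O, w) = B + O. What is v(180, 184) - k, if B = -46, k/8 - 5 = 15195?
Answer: -121466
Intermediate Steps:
k = 121600 (k = 40 + 8*15195 = 40 + 121560 = 121600)
v(O, w) = -46 + O
v(180, 184) - k = (-46 + 180) - 1*121600 = 134 - 121600 = -121466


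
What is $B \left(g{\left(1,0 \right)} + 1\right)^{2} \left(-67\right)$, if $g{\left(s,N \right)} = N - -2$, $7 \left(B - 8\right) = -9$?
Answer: $- \frac{28341}{7} \approx -4048.7$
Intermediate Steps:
$B = \frac{47}{7}$ ($B = 8 + \frac{1}{7} \left(-9\right) = 8 - \frac{9}{7} = \frac{47}{7} \approx 6.7143$)
$g{\left(s,N \right)} = 2 + N$ ($g{\left(s,N \right)} = N + 2 = 2 + N$)
$B \left(g{\left(1,0 \right)} + 1\right)^{2} \left(-67\right) = \frac{47 \left(\left(2 + 0\right) + 1\right)^{2}}{7} \left(-67\right) = \frac{47 \left(2 + 1\right)^{2}}{7} \left(-67\right) = \frac{47 \cdot 3^{2}}{7} \left(-67\right) = \frac{47}{7} \cdot 9 \left(-67\right) = \frac{423}{7} \left(-67\right) = - \frac{28341}{7}$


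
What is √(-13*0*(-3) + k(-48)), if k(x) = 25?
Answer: 5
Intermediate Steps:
√(-13*0*(-3) + k(-48)) = √(-13*0*(-3) + 25) = √(0*(-3) + 25) = √(0 + 25) = √25 = 5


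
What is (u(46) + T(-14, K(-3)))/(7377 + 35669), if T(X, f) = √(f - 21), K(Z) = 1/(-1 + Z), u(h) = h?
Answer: 23/21523 + I*√85/86092 ≈ 0.0010686 + 0.00010709*I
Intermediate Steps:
T(X, f) = √(-21 + f)
(u(46) + T(-14, K(-3)))/(7377 + 35669) = (46 + √(-21 + 1/(-1 - 3)))/(7377 + 35669) = (46 + √(-21 + 1/(-4)))/43046 = (46 + √(-21 - ¼))*(1/43046) = (46 + √(-85/4))*(1/43046) = (46 + I*√85/2)*(1/43046) = 23/21523 + I*√85/86092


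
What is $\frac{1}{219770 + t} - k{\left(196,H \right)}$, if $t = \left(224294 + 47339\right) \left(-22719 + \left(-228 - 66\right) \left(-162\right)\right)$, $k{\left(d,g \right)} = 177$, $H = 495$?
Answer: $- \frac{1197639731558}{6766326167} \approx -177.0$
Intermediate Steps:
$t = 6766106397$ ($t = 271633 \left(-22719 - -47628\right) = 271633 \left(-22719 + 47628\right) = 271633 \cdot 24909 = 6766106397$)
$\frac{1}{219770 + t} - k{\left(196,H \right)} = \frac{1}{219770 + 6766106397} - 177 = \frac{1}{6766326167} - 177 = - \frac{1197639731558}{6766326167}$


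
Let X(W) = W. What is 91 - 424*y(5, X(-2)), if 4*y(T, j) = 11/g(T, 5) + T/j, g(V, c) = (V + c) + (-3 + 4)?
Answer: 250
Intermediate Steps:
g(V, c) = 1 + V + c (g(V, c) = (V + c) + 1 = 1 + V + c)
y(T, j) = 11/(4*(6 + T)) + T/(4*j) (y(T, j) = (11/(1 + T + 5) + T/j)/4 = (11/(6 + T) + T/j)/4 = 11/(4*(6 + T)) + T/(4*j))
91 - 424*y(5, X(-2)) = 91 - 106*(11*(-2) + 5*(6 + 5))/((-2)*(6 + 5)) = 91 - 106*(-1)*(-22 + 5*11)/(2*11) = 91 - 106*(-1)*(-22 + 55)/(2*11) = 91 - 106*(-1)*33/(2*11) = 91 - 424*(-3/8) = 91 + 159 = 250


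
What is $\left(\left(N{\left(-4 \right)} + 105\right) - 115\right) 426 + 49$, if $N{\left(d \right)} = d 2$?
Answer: $-7619$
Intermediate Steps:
$N{\left(d \right)} = 2 d$
$\left(\left(N{\left(-4 \right)} + 105\right) - 115\right) 426 + 49 = \left(\left(2 \left(-4\right) + 105\right) - 115\right) 426 + 49 = \left(\left(-8 + 105\right) - 115\right) 426 + 49 = \left(97 - 115\right) 426 + 49 = \left(-18\right) 426 + 49 = -7668 + 49 = -7619$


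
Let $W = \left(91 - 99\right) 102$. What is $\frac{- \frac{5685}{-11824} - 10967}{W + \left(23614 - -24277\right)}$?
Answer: $- \frac{129668123}{556614800} \approx -0.23296$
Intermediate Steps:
$W = -816$ ($W = \left(-8\right) 102 = -816$)
$\frac{- \frac{5685}{-11824} - 10967}{W + \left(23614 - -24277\right)} = \frac{- \frac{5685}{-11824} - 10967}{-816 + \left(23614 - -24277\right)} = \frac{\left(-5685\right) \left(- \frac{1}{11824}\right) - 10967}{-816 + \left(23614 + 24277\right)} = \frac{\frac{5685}{11824} - 10967}{-816 + 47891} = - \frac{129668123}{11824 \cdot 47075} = \left(- \frac{129668123}{11824}\right) \frac{1}{47075} = - \frac{129668123}{556614800}$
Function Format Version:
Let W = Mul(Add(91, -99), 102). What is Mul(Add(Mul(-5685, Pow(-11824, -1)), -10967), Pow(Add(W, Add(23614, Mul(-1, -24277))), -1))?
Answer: Rational(-129668123, 556614800) ≈ -0.23296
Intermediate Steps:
W = -816 (W = Mul(-8, 102) = -816)
Mul(Add(Mul(-5685, Pow(-11824, -1)), -10967), Pow(Add(W, Add(23614, Mul(-1, -24277))), -1)) = Mul(Add(Mul(-5685, Pow(-11824, -1)), -10967), Pow(Add(-816, Add(23614, Mul(-1, -24277))), -1)) = Mul(Add(Mul(-5685, Rational(-1, 11824)), -10967), Pow(Add(-816, Add(23614, 24277)), -1)) = Mul(Add(Rational(5685, 11824), -10967), Pow(Add(-816, 47891), -1)) = Mul(Rational(-129668123, 11824), Pow(47075, -1)) = Mul(Rational(-129668123, 11824), Rational(1, 47075)) = Rational(-129668123, 556614800)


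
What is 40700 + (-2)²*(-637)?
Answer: 38152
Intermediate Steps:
40700 + (-2)²*(-637) = 40700 + 4*(-637) = 40700 - 2548 = 38152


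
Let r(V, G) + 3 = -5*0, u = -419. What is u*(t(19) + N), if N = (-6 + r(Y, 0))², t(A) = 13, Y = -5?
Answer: -39386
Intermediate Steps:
r(V, G) = -3 (r(V, G) = -3 - 5*0 = -3 + 0 = -3)
N = 81 (N = (-6 - 3)² = (-9)² = 81)
u*(t(19) + N) = -419*(13 + 81) = -419*94 = -39386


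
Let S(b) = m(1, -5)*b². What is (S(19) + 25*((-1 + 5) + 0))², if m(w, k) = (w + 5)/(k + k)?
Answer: 339889/25 ≈ 13596.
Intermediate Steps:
m(w, k) = (5 + w)/(2*k) (m(w, k) = (5 + w)/((2*k)) = (5 + w)*(1/(2*k)) = (5 + w)/(2*k))
S(b) = -3*b²/5 (S(b) = ((½)*(5 + 1)/(-5))*b² = ((½)*(-⅕)*6)*b² = -3*b²/5)
(S(19) + 25*((-1 + 5) + 0))² = (-⅗*19² + 25*((-1 + 5) + 0))² = (-⅗*361 + 25*(4 + 0))² = (-1083/5 + 25*4)² = (-1083/5 + 100)² = (-583/5)² = 339889/25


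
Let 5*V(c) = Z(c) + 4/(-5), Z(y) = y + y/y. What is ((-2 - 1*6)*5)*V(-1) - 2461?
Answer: -12273/5 ≈ -2454.6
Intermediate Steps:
Z(y) = 1 + y (Z(y) = y + 1 = 1 + y)
V(c) = 1/25 + c/5 (V(c) = ((1 + c) + 4/(-5))/5 = ((1 + c) - ⅕*4)/5 = ((1 + c) - ⅘)/5 = (⅕ + c)/5 = 1/25 + c/5)
((-2 - 1*6)*5)*V(-1) - 2461 = ((-2 - 1*6)*5)*(1/25 + (⅕)*(-1)) - 2461 = ((-2 - 6)*5)*(1/25 - ⅕) - 2461 = -8*5*(-4/25) - 2461 = -40*(-4/25) - 2461 = 32/5 - 2461 = -12273/5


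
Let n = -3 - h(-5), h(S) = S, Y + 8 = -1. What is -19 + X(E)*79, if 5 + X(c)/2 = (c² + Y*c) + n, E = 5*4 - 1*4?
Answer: 17203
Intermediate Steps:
Y = -9 (Y = -8 - 1 = -9)
n = 2 (n = -3 - 1*(-5) = -3 + 5 = 2)
E = 16 (E = 20 - 4 = 16)
X(c) = -6 - 18*c + 2*c² (X(c) = -10 + 2*((c² - 9*c) + 2) = -10 + 2*(2 + c² - 9*c) = -10 + (4 - 18*c + 2*c²) = -6 - 18*c + 2*c²)
-19 + X(E)*79 = -19 + (-6 - 18*16 + 2*16²)*79 = -19 + (-6 - 288 + 2*256)*79 = -19 + (-6 - 288 + 512)*79 = -19 + 218*79 = -19 + 17222 = 17203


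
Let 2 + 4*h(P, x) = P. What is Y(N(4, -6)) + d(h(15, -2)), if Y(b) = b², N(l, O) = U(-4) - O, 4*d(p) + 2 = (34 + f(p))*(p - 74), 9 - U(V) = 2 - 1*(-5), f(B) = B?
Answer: -38103/64 ≈ -595.36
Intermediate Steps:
h(P, x) = -½ + P/4
U(V) = 2 (U(V) = 9 - (2 - 1*(-5)) = 9 - (2 + 5) = 9 - 1*7 = 9 - 7 = 2)
d(p) = -½ + (-74 + p)*(34 + p)/4 (d(p) = -½ + ((34 + p)*(p - 74))/4 = -½ + ((34 + p)*(-74 + p))/4 = -½ + ((-74 + p)*(34 + p))/4 = -½ + (-74 + p)*(34 + p)/4)
N(l, O) = 2 - O
Y(N(4, -6)) + d(h(15, -2)) = (2 - 1*(-6))² + (-1259/2 - 10*(-½ + (¼)*15) + (-½ + (¼)*15)²/4) = (2 + 6)² + (-1259/2 - 10*(-½ + 15/4) + (-½ + 15/4)²/4) = 8² + (-1259/2 - 10*13/4 + (13/4)²/4) = 64 + (-1259/2 - 65/2 + (¼)*(169/16)) = 64 + (-1259/2 - 65/2 + 169/64) = 64 - 42199/64 = -38103/64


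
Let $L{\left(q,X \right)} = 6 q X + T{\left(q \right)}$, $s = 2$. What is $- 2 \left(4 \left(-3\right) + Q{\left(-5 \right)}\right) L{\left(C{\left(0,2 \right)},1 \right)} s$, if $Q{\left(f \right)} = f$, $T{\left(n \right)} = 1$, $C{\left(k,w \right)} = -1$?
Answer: $-340$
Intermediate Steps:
$L{\left(q,X \right)} = 1 + 6 X q$ ($L{\left(q,X \right)} = 6 q X + 1 = 6 X q + 1 = 1 + 6 X q$)
$- 2 \left(4 \left(-3\right) + Q{\left(-5 \right)}\right) L{\left(C{\left(0,2 \right)},1 \right)} s = - 2 \left(4 \left(-3\right) - 5\right) \left(1 + 6 \cdot 1 \left(-1\right)\right) 2 = - 2 \left(-12 - 5\right) \left(1 - 6\right) 2 = \left(-2\right) \left(-17\right) \left(-5\right) 2 = 34 \left(-5\right) 2 = \left(-170\right) 2 = -340$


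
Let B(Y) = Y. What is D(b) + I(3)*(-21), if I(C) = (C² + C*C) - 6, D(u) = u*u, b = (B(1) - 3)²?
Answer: -236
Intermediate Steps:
b = 4 (b = (1 - 3)² = (-2)² = 4)
D(u) = u²
I(C) = -6 + 2*C² (I(C) = (C² + C²) - 6 = 2*C² - 6 = -6 + 2*C²)
D(b) + I(3)*(-21) = 4² + (-6 + 2*3²)*(-21) = 16 + (-6 + 2*9)*(-21) = 16 + (-6 + 18)*(-21) = 16 + 12*(-21) = 16 - 252 = -236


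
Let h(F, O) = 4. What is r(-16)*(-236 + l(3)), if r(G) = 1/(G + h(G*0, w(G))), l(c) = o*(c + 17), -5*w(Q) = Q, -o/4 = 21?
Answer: 479/3 ≈ 159.67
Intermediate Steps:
o = -84 (o = -4*21 = -84)
w(Q) = -Q/5
l(c) = -1428 - 84*c (l(c) = -84*(c + 17) = -84*(17 + c) = -1428 - 84*c)
r(G) = 1/(4 + G) (r(G) = 1/(G + 4) = 1/(4 + G))
r(-16)*(-236 + l(3)) = (-236 + (-1428 - 84*3))/(4 - 16) = (-236 + (-1428 - 252))/(-12) = -(-236 - 1680)/12 = -1/12*(-1916) = 479/3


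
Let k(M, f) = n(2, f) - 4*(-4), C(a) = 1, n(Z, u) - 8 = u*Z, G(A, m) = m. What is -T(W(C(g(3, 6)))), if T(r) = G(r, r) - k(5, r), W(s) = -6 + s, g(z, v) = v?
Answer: 19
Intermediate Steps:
n(Z, u) = 8 + Z*u (n(Z, u) = 8 + u*Z = 8 + Z*u)
k(M, f) = 24 + 2*f (k(M, f) = (8 + 2*f) - 4*(-4) = (8 + 2*f) + 16 = 24 + 2*f)
T(r) = -24 - r (T(r) = r - (24 + 2*r) = r + (-24 - 2*r) = -24 - r)
-T(W(C(g(3, 6)))) = -(-24 - (-6 + 1)) = -(-24 - 1*(-5)) = -(-24 + 5) = -1*(-19) = 19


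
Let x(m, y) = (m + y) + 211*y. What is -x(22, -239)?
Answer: 50646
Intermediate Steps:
x(m, y) = m + 212*y
-x(22, -239) = -(22 + 212*(-239)) = -(22 - 50668) = -1*(-50646) = 50646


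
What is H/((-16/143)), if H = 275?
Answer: -39325/16 ≈ -2457.8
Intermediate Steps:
H/((-16/143)) = 275/((-16/143)) = 275/((-16*1/143)) = 275/(-16/143) = 275*(-143/16) = -39325/16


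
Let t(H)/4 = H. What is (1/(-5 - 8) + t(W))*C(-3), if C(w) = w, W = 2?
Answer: -309/13 ≈ -23.769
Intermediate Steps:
t(H) = 4*H
(1/(-5 - 8) + t(W))*C(-3) = (1/(-5 - 8) + 4*2)*(-3) = (1/(-13) + 8)*(-3) = (-1/13 + 8)*(-3) = (103/13)*(-3) = -309/13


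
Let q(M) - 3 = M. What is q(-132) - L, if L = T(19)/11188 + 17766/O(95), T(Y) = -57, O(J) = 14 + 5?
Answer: -226186713/212572 ≈ -1064.0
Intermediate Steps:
O(J) = 19
q(M) = 3 + M
L = 198764925/212572 (L = -57/11188 + 17766/19 = 198764925/212572 ≈ 935.05)
q(-132) - L = (3 - 132) - 1*198764925/212572 = -129 - 198764925/212572 = -226186713/212572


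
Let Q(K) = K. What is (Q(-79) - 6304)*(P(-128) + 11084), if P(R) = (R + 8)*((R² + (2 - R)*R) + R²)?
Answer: 12282653708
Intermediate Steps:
P(R) = (8 + R)*(2*R² + R*(2 - R)) (P(R) = (8 + R)*((R² + R*(2 - R)) + R²) = (8 + R)*(2*R² + R*(2 - R)))
(Q(-79) - 6304)*(P(-128) + 11084) = (-79 - 6304)*(-128*(16 + (-128)² + 10*(-128)) + 11084) = -6383*(-128*(16 + 16384 - 1280) + 11084) = -6383*(-128*15120 + 11084) = -6383*(-1935360 + 11084) = -6383*(-1924276) = 12282653708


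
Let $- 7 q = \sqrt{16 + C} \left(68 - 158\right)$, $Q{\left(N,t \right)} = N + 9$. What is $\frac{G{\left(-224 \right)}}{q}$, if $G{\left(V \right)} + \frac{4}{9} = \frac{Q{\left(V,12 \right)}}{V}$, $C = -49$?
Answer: $- \frac{1039 i \sqrt{33}}{855360} \approx - 0.0069779 i$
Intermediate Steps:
$Q{\left(N,t \right)} = 9 + N$
$G{\left(V \right)} = - \frac{4}{9} + \frac{9 + V}{V}$
$q = \frac{90 i \sqrt{33}}{7}$ ($q = - \frac{\sqrt{16 - 49} \left(68 - 158\right)}{7} = - \frac{\sqrt{-33} \left(-90\right)}{7} = - \frac{i \sqrt{33} \left(-90\right)}{7} = - \frac{\left(-90\right) i \sqrt{33}}{7} = \frac{90 i \sqrt{33}}{7} \approx 73.859 i$)
$\frac{G{\left(-224 \right)}}{q} = \frac{\frac{5}{9} + \frac{9}{-224}}{\frac{90}{7} i \sqrt{33}} = \left(\frac{5}{9} + 9 \left(- \frac{1}{224}\right)\right) \left(- \frac{7 i \sqrt{33}}{2970}\right) = \left(\frac{5}{9} - \frac{9}{224}\right) \left(- \frac{7 i \sqrt{33}}{2970}\right) = \frac{1039 \left(- \frac{7 i \sqrt{33}}{2970}\right)}{2016} = - \frac{1039 i \sqrt{33}}{855360}$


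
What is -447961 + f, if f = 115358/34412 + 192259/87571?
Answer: -674955366313523/1506746626 ≈ -4.4796e+5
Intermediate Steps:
f = 8359016063/1506746626 (f = 115358*(1/34412) + 192259*(1/87571) = 57679/17206 + 192259/87571 = 8359016063/1506746626 ≈ 5.5477)
-447961 + f = -447961 + 8359016063/1506746626 = -674955366313523/1506746626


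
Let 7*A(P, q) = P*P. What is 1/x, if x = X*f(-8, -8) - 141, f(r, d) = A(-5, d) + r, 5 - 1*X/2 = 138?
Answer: 1/1037 ≈ 0.00096432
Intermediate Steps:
X = -266 (X = 10 - 2*138 = 10 - 276 = -266)
A(P, q) = P²/7 (A(P, q) = (P*P)/7 = P²/7)
f(r, d) = 25/7 + r (f(r, d) = (⅐)*(-5)² + r = (⅐)*25 + r = 25/7 + r)
x = 1037 (x = -266*(25/7 - 8) - 141 = -266*(-31/7) - 141 = 1178 - 141 = 1037)
1/x = 1/1037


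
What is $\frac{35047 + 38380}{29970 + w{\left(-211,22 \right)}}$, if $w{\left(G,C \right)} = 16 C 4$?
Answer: $\frac{73427}{31378} \approx 2.3401$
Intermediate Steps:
$w{\left(G,C \right)} = 64 C$ ($w{\left(G,C \right)} = 16 \cdot 4 C = 64 C$)
$\frac{35047 + 38380}{29970 + w{\left(-211,22 \right)}} = \frac{35047 + 38380}{29970 + 64 \cdot 22} = \frac{73427}{29970 + 1408} = \frac{73427}{31378}$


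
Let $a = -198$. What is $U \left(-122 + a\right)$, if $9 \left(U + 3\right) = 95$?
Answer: $- \frac{21760}{9} \approx -2417.8$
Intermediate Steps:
$U = \frac{68}{9}$ ($U = -3 + \frac{1}{9} \cdot 95 = -3 + \frac{95}{9} = \frac{68}{9} \approx 7.5556$)
$U \left(-122 + a\right) = \frac{68 \left(-122 - 198\right)}{9} = \frac{68}{9} \left(-320\right) = - \frac{21760}{9}$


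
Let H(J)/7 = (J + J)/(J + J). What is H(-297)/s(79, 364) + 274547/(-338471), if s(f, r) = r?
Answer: -1991139/2514356 ≈ -0.79191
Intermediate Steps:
H(J) = 7 (H(J) = 7*((J + J)/(J + J)) = 7*((2*J)/((2*J))) = 7*((2*J)*(1/(2*J))) = 7*1 = 7)
H(-297)/s(79, 364) + 274547/(-338471) = 7/364 + 274547/(-338471) = 7*(1/364) + 274547*(-1/338471) = 1/52 - 39221/48353 = -1991139/2514356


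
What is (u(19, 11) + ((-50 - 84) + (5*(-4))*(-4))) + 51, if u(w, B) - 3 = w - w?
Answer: 0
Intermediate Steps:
u(w, B) = 3 (u(w, B) = 3 + (w - w) = 3 + 0 = 3)
(u(19, 11) + ((-50 - 84) + (5*(-4))*(-4))) + 51 = (3 + ((-50 - 84) + (5*(-4))*(-4))) + 51 = (3 + (-134 - 20*(-4))) + 51 = (3 + (-134 + 80)) + 51 = (3 - 54) + 51 = -51 + 51 = 0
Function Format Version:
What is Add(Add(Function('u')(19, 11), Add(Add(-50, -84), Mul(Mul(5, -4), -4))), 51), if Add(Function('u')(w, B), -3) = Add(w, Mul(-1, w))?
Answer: 0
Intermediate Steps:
Function('u')(w, B) = 3 (Function('u')(w, B) = Add(3, Add(w, Mul(-1, w))) = Add(3, 0) = 3)
Add(Add(Function('u')(19, 11), Add(Add(-50, -84), Mul(Mul(5, -4), -4))), 51) = Add(Add(3, Add(Add(-50, -84), Mul(Mul(5, -4), -4))), 51) = Add(Add(3, Add(-134, Mul(-20, -4))), 51) = Add(Add(3, Add(-134, 80)), 51) = Add(Add(3, -54), 51) = Add(-51, 51) = 0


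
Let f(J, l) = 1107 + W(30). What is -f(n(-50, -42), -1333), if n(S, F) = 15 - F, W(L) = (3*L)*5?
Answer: -1557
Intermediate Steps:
W(L) = 15*L
f(J, l) = 1557 (f(J, l) = 1107 + 15*30 = 1107 + 450 = 1557)
-f(n(-50, -42), -1333) = -1*1557 = -1557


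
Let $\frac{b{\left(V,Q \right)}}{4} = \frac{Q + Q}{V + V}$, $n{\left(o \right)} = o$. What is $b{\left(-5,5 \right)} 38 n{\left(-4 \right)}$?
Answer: $608$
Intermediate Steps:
$b{\left(V,Q \right)} = \frac{4 Q}{V}$ ($b{\left(V,Q \right)} = 4 \frac{Q + Q}{V + V} = 4 \frac{2 Q}{2 V} = 4 \cdot 2 Q \frac{1}{2 V} = 4 \frac{Q}{V} = \frac{4 Q}{V}$)
$b{\left(-5,5 \right)} 38 n{\left(-4 \right)} = 4 \cdot 5 \frac{1}{-5} \cdot 38 \left(-4\right) = 4 \cdot 5 \left(- \frac{1}{5}\right) 38 \left(-4\right) = \left(-4\right) 38 \left(-4\right) = \left(-152\right) \left(-4\right) = 608$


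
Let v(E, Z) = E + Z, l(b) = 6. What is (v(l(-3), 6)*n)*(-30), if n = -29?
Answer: 10440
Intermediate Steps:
(v(l(-3), 6)*n)*(-30) = ((6 + 6)*(-29))*(-30) = (12*(-29))*(-30) = -348*(-30) = 10440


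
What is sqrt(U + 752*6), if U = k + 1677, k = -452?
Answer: sqrt(5737) ≈ 75.743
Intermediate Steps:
U = 1225 (U = -452 + 1677 = 1225)
sqrt(U + 752*6) = sqrt(1225 + 752*6) = sqrt(1225 + 4512) = sqrt(5737)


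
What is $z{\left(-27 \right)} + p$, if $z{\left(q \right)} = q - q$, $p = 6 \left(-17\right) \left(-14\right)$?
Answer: $1428$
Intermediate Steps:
$p = 1428$ ($p = \left(-102\right) \left(-14\right) = 1428$)
$z{\left(q \right)} = 0$
$z{\left(-27 \right)} + p = 0 + 1428 = 1428$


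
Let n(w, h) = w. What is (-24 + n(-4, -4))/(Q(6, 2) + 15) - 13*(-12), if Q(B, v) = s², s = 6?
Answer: 7928/51 ≈ 155.45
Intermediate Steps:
Q(B, v) = 36 (Q(B, v) = 6² = 36)
(-24 + n(-4, -4))/(Q(6, 2) + 15) - 13*(-12) = (-24 - 4)/(36 + 15) - 13*(-12) = -28/51 + 156 = 7928/51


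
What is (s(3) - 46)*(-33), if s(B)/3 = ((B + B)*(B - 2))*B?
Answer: -264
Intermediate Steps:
s(B) = 6*B²*(-2 + B) (s(B) = 3*(((B + B)*(B - 2))*B) = 3*(((2*B)*(-2 + B))*B) = 3*((2*B*(-2 + B))*B) = 3*(2*B²*(-2 + B)) = 6*B²*(-2 + B))
(s(3) - 46)*(-33) = (6*3²*(-2 + 3) - 46)*(-33) = (6*9*1 - 46)*(-33) = (54 - 46)*(-33) = 8*(-33) = -264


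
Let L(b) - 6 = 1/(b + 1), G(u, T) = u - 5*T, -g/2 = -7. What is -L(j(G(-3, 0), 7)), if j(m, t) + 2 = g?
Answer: -79/13 ≈ -6.0769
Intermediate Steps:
g = 14 (g = -2*(-7) = 14)
G(u, T) = u - 5*T
j(m, t) = 12 (j(m, t) = -2 + 14 = 12)
L(b) = 6 + 1/(1 + b) (L(b) = 6 + 1/(b + 1) = 6 + 1/(1 + b))
-L(j(G(-3, 0), 7)) = -(7 + 6*12)/(1 + 12) = -(7 + 72)/13 = -79/13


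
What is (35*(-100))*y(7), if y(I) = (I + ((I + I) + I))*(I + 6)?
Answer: -1274000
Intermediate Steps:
y(I) = 4*I*(6 + I) (y(I) = (I + (2*I + I))*(6 + I) = (I + 3*I)*(6 + I) = (4*I)*(6 + I) = 4*I*(6 + I))
(35*(-100))*y(7) = (35*(-100))*(4*7*(6 + 7)) = -14000*7*13 = -3500*364 = -1274000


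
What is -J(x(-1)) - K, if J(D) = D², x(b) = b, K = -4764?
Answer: 4763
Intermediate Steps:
-J(x(-1)) - K = -1*(-1)² - 1*(-4764) = -1*1 + 4764 = -1 + 4764 = 4763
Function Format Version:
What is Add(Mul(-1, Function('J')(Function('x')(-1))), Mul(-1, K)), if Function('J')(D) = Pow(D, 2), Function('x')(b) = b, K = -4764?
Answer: 4763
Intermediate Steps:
Add(Mul(-1, Function('J')(Function('x')(-1))), Mul(-1, K)) = Add(Mul(-1, Pow(-1, 2)), Mul(-1, -4764)) = Add(Mul(-1, 1), 4764) = Add(-1, 4764) = 4763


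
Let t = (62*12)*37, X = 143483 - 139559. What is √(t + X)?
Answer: 2*√7863 ≈ 177.35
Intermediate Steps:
X = 3924
t = 27528 (t = 744*37 = 27528)
√(t + X) = √(27528 + 3924) = √31452 = 2*√7863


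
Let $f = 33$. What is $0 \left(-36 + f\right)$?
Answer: $0$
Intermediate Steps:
$0 \left(-36 + f\right) = 0 \left(-36 + 33\right) = 0 \left(-3\right) = 0$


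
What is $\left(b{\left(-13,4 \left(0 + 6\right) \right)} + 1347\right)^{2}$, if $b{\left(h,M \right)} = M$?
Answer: $1879641$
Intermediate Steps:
$\left(b{\left(-13,4 \left(0 + 6\right) \right)} + 1347\right)^{2} = \left(4 \left(0 + 6\right) + 1347\right)^{2} = \left(4 \cdot 6 + 1347\right)^{2} = \left(24 + 1347\right)^{2} = 1371^{2} = 1879641$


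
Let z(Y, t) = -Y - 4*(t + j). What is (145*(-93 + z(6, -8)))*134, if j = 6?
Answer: -1768130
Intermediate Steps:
z(Y, t) = -24 - Y - 4*t (z(Y, t) = -Y - 4*(t + 6) = -Y - 4*(6 + t) = -Y + (-24 - 4*t) = -24 - Y - 4*t)
(145*(-93 + z(6, -8)))*134 = (145*(-93 + (-24 - 1*6 - 4*(-8))))*134 = (145*(-93 + (-24 - 6 + 32)))*134 = (145*(-93 + 2))*134 = (145*(-91))*134 = -13195*134 = -1768130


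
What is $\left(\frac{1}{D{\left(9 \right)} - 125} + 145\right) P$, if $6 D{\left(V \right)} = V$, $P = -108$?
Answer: $- \frac{3867804}{247} \approx -15659.0$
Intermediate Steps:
$D{\left(V \right)} = \frac{V}{6}$
$\left(\frac{1}{D{\left(9 \right)} - 125} + 145\right) P = \left(\frac{1}{\frac{1}{6} \cdot 9 - 125} + 145\right) \left(-108\right) = \left(\frac{1}{\frac{3}{2} - 125} + 145\right) \left(-108\right) = \left(\frac{1}{- \frac{247}{2}} + 145\right) \left(-108\right) = \left(- \frac{2}{247} + 145\right) \left(-108\right) = \frac{35813}{247} \left(-108\right) = - \frac{3867804}{247}$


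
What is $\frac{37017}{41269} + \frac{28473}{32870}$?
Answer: $\frac{2391801027}{1356512030} \approx 1.7632$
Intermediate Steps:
$\frac{37017}{41269} + \frac{28473}{32870} = \frac{2391801027}{1356512030}$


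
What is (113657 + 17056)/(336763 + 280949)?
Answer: 2563/12112 ≈ 0.21161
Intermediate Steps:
(113657 + 17056)/(336763 + 280949) = 130713/617712 = 130713*(1/617712) = 2563/12112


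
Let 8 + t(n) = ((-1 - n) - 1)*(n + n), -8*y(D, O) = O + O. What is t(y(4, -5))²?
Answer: 16641/64 ≈ 260.02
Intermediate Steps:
y(D, O) = -O/4 (y(D, O) = -(O + O)/8 = -O/4)
t(n) = -8 + 2*n*(-2 - n) (t(n) = -8 + ((-1 - n) - 1)*(n + n) = -8 + (-2 - n)*(2*n) = -8 + 2*n*(-2 - n))
t(y(4, -5))² = (-8 - (-1)*(-5) - 2*(-¼*(-5))²)² = (-8 - 4*5/4 - 2*(5/4)²)² = (-8 - 5 - 2*25/16)² = (-8 - 5 - 25/8)² = (-129/8)² = 16641/64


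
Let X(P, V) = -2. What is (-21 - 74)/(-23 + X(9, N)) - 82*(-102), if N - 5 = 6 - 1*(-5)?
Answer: 41839/5 ≈ 8367.8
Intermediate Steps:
N = 16 (N = 5 + (6 - 1*(-5)) = 5 + (6 + 5) = 5 + 11 = 16)
(-21 - 74)/(-23 + X(9, N)) - 82*(-102) = (-21 - 74)/(-23 - 2) - 82*(-102) = -95/(-25) + 8364 = -95*(-1/25) + 8364 = 19/5 + 8364 = 41839/5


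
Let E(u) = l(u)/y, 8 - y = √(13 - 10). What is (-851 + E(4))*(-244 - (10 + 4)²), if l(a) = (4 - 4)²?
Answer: 374440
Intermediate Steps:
y = 8 - √3 (y = 8 - √(13 - 10) = 8 - √3 ≈ 6.2680)
l(a) = 0 (l(a) = 0² = 0)
E(u) = 0 (E(u) = 0/(8 - √3) = 0)
(-851 + E(4))*(-244 - (10 + 4)²) = (-851 + 0)*(-244 - (10 + 4)²) = -851*(-244 - 1*14²) = -851*(-244 - 1*196) = -851*(-244 - 196) = -851*(-440) = 374440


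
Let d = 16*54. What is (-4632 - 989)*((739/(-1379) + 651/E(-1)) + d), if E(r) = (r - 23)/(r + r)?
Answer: -4064875133/788 ≈ -5.1585e+6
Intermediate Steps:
d = 864
E(r) = (-23 + r)/(2*r) (E(r) = (-23 + r)/((2*r)) = (-23 + r)*(1/(2*r)) = (-23 + r)/(2*r))
(-4632 - 989)*((739/(-1379) + 651/E(-1)) + d) = (-4632 - 989)*((739/(-1379) + 651/(((½)*(-23 - 1)/(-1)))) + 864) = -5621*((739*(-1/1379) + 651/(((½)*(-1)*(-24)))) + 864) = -5621*((-739/1379 + 651/12) + 864) = -5621*((-739/1379 + 651*(1/12)) + 864) = -5621*((-739/1379 + 217/4) + 864) = -5621*(296287/5516 + 864) = -5621*5062111/5516 = -4064875133/788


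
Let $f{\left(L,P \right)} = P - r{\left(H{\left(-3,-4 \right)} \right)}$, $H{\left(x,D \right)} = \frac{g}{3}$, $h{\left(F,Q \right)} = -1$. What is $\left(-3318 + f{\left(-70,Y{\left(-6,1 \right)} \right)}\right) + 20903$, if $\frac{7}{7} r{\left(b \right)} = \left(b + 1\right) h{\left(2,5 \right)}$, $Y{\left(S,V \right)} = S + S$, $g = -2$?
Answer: $\frac{52720}{3} \approx 17573.0$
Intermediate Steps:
$Y{\left(S,V \right)} = 2 S$
$H{\left(x,D \right)} = - \frac{2}{3}$
$r{\left(b \right)} = -1 - b$ ($r{\left(b \right)} = \left(b + 1\right) \left(-1\right) = \left(1 + b\right) \left(-1\right) = -1 - b$)
$f{\left(L,P \right)} = \frac{1}{3} + P$ ($f{\left(L,P \right)} = P - \left(-1 - - \frac{2}{3}\right) = P - \left(-1 + \frac{2}{3}\right) = P - - \frac{1}{3} = P + \frac{1}{3} = \frac{1}{3} + P$)
$\left(-3318 + f{\left(-70,Y{\left(-6,1 \right)} \right)}\right) + 20903 = \left(-3318 + \left(\frac{1}{3} + 2 \left(-6\right)\right)\right) + 20903 = \left(-3318 + \left(\frac{1}{3} - 12\right)\right) + 20903 = \left(-3318 - \frac{35}{3}\right) + 20903 = - \frac{9989}{3} + 20903 = \frac{52720}{3}$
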